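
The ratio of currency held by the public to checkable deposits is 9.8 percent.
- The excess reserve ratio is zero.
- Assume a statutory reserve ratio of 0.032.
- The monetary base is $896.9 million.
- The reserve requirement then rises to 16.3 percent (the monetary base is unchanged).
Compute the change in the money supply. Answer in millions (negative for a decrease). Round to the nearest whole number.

Initially m₁ = (1 + 0.098) / (0.032 + 0.098) ≈ 8.4462, so M₁ = 8.4462 × 896.9 ≈ 7575.3968 million.
After the change m₂ = (1 + 0.098) / (0.163 + 0.098) ≈ 4.2069, so M₂ = 4.2069 × 896.9 ≈ 3773.1686 million.
ΔM = M₂ − M₁ = 3773.1686 − 7575.3968 = -3802.2282 million.

-3802 million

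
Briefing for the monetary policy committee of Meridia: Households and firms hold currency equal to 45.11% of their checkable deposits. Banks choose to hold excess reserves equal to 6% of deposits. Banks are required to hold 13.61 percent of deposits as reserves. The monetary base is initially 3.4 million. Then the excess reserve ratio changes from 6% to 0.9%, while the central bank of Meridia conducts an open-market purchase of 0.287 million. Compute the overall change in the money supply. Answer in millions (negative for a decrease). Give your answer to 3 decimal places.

Before: m₁ = (1 + 0.4511) / (0.1361 + 0.06 + 0.4511) ≈ 2.24212, MB₁ = 3.4, so M₁ = 2.24212 × 3.4 ≈ 7.6232 million.
After: m₂ = (1 + 0.4511) / (0.1361 + 0.009 + 0.4511) ≈ 2.43391, MB₂ = 3.4 + 0.287 = 3.687, so M₂ = 2.43391 × 3.687 ≈ 8.9738 million.
ΔM = M₂ − M₁ = 8.9738 − 7.6232 = 1.3506 million.

1.351 million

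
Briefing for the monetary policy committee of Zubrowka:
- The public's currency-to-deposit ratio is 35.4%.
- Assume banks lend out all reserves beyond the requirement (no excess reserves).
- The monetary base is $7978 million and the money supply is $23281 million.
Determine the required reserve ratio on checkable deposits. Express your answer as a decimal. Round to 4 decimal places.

Using m = M/MB = 23281/7978 ≈ 2.918150. Since m = (1 + c)/(c + rr + e), the denominator satisfies c + rr + e = (1 + c)/m = (1 + 0.354) / 2.918150 ≈ 0.463993.
With c = 0.354 and e = 0, the required reserve ratio on checkable deposits is 0.463993 − 0.354 − 0 = 0.109993.

0.1100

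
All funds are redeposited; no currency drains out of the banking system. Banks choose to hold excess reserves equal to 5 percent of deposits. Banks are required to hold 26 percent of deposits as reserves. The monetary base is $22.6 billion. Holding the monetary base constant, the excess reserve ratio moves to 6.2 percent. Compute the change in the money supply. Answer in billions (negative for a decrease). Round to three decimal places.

-2.717 billion

Initially m₁ = 1 / (0.26 + 0.05) ≈ 3.225806, so M₁ = 3.225806 × 22.6 ≈ 72.9032 billion.
After the change m₂ = 1 / (0.26 + 0.062) ≈ 3.105590, so M₂ = 3.105590 × 22.6 ≈ 70.1863 billion.
ΔM = M₂ − M₁ = 70.1863 − 72.9032 = -2.7169 billion.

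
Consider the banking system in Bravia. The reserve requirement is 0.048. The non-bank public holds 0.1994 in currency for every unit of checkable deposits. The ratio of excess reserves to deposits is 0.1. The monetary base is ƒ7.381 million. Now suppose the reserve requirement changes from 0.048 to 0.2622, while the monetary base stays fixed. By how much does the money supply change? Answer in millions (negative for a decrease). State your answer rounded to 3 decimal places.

Initially m₁ = (1 + 0.1994) / (0.048 + 0.1 + 0.1994) ≈ 3.45250, so M₁ = 3.45250 × 7.381 ≈ 25.4829 million.
After the change m₂ = (1 + 0.1994) / (0.2622 + 0.1 + 0.1994) ≈ 2.13568, so M₂ = 2.13568 × 7.381 ≈ 15.7635 million.
ΔM = M₂ − M₁ = 15.7635 − 25.4829 = -9.7194 million.

-9.719 million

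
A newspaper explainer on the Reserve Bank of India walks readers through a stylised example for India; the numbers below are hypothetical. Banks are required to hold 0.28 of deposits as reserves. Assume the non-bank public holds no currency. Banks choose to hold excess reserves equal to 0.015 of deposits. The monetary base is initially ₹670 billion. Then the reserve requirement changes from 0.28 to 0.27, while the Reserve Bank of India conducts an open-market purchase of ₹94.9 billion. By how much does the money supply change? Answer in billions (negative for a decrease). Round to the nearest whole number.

₹413 billion

Before: m₁ = 1 / (0.28 + 0.015) ≈ 3.3898, MB₁ = 670, so M₁ = 3.3898 × 670 = 2271.166 billion.
After: m₂ = 1 / (0.27 + 0.015) ≈ 3.5088, MB₂ = 670 + 94.9 = 764.9, so M₂ = 3.5088 × 764.9 ≈ 2683.8811 billion.
ΔM = M₂ − M₁ = 2683.8811 − 2271.166 = 412.7151 billion.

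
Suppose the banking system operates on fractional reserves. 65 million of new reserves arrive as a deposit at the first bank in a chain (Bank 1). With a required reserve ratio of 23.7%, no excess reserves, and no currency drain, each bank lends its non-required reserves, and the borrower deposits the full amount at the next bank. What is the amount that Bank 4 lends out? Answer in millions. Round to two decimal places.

Each bank lends a fraction (1 − rr) = 0.7630 of the deposit it receives, so Bank 4 receives 65·0.7630^3 and lends 65·0.7630^4 ≈ 22.0298 million.

22.03 million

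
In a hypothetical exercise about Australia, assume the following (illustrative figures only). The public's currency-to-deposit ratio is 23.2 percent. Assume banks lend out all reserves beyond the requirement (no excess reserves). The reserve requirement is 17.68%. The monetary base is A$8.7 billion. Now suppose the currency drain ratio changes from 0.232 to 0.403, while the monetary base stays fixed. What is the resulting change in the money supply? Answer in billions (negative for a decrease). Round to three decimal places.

-5.167 billion

Initially m₁ = (1 + 0.232) / (0.1768 + 0.232) ≈ 3.01370, so M₁ = 3.01370 × 8.7 ≈ 26.2192 billion.
After the change m₂ = (1 + 0.403) / (0.1768 + 0.403) ≈ 2.41980, so M₂ = 2.41980 × 8.7 ≈ 21.0523 billion.
ΔM = M₂ − M₁ = 21.0523 − 26.2192 = -5.1669 billion.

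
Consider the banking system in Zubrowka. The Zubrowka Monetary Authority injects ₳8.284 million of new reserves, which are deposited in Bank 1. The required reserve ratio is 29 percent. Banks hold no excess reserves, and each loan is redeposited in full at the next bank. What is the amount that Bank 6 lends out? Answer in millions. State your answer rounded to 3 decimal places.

₳1.061 million

Each bank lends a fraction (1 − rr) = 0.7100 of the deposit it receives, so Bank 6 receives 8.284·0.7100^5 and lends 8.284·0.7100^6 ≈ 1.0612 million.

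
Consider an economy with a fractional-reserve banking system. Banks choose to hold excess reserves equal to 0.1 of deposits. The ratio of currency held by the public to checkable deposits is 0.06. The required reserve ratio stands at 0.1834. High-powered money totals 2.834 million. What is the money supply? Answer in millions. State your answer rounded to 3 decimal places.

The money multiplier is m = (1 + c) / (rr + e + c) = (1 + 0.06) / (0.1834 + 0.1 + 0.06) ≈ 3.08678.
So M = m × MB = 3.08678 × 2.834 ≈ 8.7479 million.

8.748 million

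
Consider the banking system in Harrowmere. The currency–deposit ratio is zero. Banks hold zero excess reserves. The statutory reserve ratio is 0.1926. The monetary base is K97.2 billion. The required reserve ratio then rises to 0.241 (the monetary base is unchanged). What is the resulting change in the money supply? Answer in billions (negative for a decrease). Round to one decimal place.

-101.4 billion

Initially m₁ = 1 / (0.1926) ≈ 5.1921, so M₁ = 5.1921 × 97.2 ≈ 504.6721 billion.
After the change m₂ = 1 / (0.241) ≈ 4.1494, so M₂ = 4.1494 × 97.2 ≈ 403.3217 billion.
ΔM = M₂ − M₁ = 403.3217 − 504.6721 = -101.3504 billion.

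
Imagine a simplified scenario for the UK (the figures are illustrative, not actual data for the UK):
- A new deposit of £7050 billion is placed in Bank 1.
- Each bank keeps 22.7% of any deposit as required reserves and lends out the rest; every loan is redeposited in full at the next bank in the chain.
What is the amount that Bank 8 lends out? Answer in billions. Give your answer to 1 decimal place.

Each bank lends a fraction (1 − rr) = 0.7730 of the deposit it receives, so Bank 8 receives 7050·0.7730^7 and lends 7050·0.7730^8 ≈ 898.7214 billion.

£898.7 billion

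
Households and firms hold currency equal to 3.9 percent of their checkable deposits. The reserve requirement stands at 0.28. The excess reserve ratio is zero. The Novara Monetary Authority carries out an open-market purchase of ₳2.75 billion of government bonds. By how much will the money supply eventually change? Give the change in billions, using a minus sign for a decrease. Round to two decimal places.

₳8.96 billion

The money multiplier is m = (1 + c) / (rr + c) = (1 + 0.039) / (0.28 + 0.039) ≈ 3.2571.
The purchase adds 2.75 billion of base, so ΔM = m × ΔMB = 3.2571 × (+2.75) ≈ 8.957 billion.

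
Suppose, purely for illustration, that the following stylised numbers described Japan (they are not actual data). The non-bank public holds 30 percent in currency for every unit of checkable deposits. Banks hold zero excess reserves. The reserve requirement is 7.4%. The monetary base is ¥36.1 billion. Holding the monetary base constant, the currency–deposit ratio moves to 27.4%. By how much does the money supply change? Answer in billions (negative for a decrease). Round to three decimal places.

Initially m₁ = (1 + 0.3) / (0.074 + 0.3) ≈ 3.475936, so M₁ = 3.475936 × 36.1 ≈ 125.4813 billion.
After the change m₂ = (1 + 0.274) / (0.074 + 0.274) ≈ 3.660920, so M₂ = 3.660920 × 36.1 ≈ 132.1592 billion.
ΔM = M₂ − M₁ = 132.1592 − 125.4813 = 6.6779 billion.

¥6.678 billion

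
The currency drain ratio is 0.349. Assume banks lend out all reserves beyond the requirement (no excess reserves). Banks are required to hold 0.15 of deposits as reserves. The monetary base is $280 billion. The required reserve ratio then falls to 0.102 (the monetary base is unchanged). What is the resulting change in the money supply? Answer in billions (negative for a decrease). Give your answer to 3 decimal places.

Initially m₁ = (1 + 0.349) / (0.15 + 0.349) ≈ 2.7034068, so M₁ = 2.7034068 × 280 ≈ 756.9539 billion.
After the change m₂ = (1 + 0.349) / (0.102 + 0.349) ≈ 2.9911308, so M₂ = 2.9911308 × 280 ≈ 837.5166 billion.
ΔM = M₂ − M₁ = 837.5166 − 756.9539 = 80.5627 billion.

$80.563 billion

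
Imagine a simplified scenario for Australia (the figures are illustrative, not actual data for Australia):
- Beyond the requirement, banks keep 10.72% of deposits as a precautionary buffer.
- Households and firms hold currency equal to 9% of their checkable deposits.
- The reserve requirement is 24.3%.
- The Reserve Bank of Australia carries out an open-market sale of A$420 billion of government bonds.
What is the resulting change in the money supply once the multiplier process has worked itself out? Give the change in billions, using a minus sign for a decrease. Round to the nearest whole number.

The money multiplier is m = (1 + c) / (rr + e + c) = (1 + 0.09) / (0.243 + 0.1072 + 0.09) ≈ 2.4761.
The sale removes 420 billion of base, so ΔM = m × ΔMB = 2.4761 × (−420) = -1039.962 billion.

-1040 billion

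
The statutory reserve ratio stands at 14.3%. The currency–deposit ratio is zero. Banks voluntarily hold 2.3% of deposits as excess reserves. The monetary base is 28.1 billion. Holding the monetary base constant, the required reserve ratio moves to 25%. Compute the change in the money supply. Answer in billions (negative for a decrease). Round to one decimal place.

-66.3 billion

Initially m₁ = 1 / (0.143 + 0.023) ≈ 6.0241, so M₁ = 6.0241 × 28.1 ≈ 169.2772 billion.
After the change m₂ = 1 / (0.25 + 0.023) ≈ 3.6630, so M₂ = 3.6630 × 28.1 = 102.9303 billion.
ΔM = M₂ − M₁ = 102.9303 − 169.2772 = -66.3469 billion.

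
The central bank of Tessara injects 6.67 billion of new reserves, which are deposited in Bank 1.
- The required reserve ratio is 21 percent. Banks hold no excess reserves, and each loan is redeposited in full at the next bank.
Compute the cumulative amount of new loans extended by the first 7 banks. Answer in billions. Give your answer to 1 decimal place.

20.3 billion

Bank i lends (1 − rr)^i of the original deposit: Bank 1 lends 6.67·0.7900 = 5.2693, Bank 2 lends 6.67·0.7900² ≈ 4.1627, and so on.
Summing a geometric series: total = 6.67·[0.7900·(1 − 0.7900^7) / (1 − 0.7900)] ≈ 20.2733 billion.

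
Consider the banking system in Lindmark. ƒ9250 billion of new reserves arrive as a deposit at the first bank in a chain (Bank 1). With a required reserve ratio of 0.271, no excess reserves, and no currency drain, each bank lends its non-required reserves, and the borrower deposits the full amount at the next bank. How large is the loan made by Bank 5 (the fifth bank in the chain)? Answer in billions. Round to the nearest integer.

ƒ1904 billion

Each bank lends a fraction (1 − rr) = 0.7290 of the deposit it receives, so Bank 5 receives 9250·0.7290^4 and lends 9250·0.7290^5 ≈ 1904.4930 billion.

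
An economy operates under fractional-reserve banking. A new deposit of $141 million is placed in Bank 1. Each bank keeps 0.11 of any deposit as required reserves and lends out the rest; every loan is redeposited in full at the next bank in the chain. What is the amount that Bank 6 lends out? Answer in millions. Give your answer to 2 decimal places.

Each bank lends a fraction (1 − rr) = 0.8900 of the deposit it receives, so Bank 6 receives 141·0.8900^5 and lends 141·0.8900^6 ≈ 70.0744 million.

$70.07 million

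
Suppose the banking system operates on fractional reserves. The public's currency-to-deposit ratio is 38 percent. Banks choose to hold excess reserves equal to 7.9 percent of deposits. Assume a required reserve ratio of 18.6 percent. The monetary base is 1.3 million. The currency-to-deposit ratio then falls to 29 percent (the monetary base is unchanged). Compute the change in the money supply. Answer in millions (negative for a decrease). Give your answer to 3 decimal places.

Initially m₁ = (1 + 0.38) / (0.186 + 0.079 + 0.38) ≈ 2.13953, so M₁ = 2.13953 × 1.3 ≈ 2.7814 million.
After the change m₂ = (1 + 0.29) / (0.186 + 0.079 + 0.29) ≈ 2.32432, so M₂ = 2.32432 × 1.3 ≈ 3.0216 million.
ΔM = M₂ − M₁ = 3.0216 − 2.7814 = 0.2402 million.

0.240 million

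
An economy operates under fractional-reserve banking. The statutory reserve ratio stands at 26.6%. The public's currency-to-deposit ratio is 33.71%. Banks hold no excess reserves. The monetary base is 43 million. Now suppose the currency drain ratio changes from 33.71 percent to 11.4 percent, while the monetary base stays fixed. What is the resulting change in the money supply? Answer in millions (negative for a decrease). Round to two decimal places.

Initially m₁ = (1 + 0.3371) / (0.266 + 0.3371) ≈ 2.21705, so M₁ = 2.21705 × 43 ≈ 95.3332 million.
After the change m₂ = (1 + 0.114) / (0.266 + 0.114) ≈ 2.93158, so M₂ = 2.93158 × 43 ≈ 126.0579 million.
ΔM = M₂ − M₁ = 126.0579 − 95.3332 = 30.7247 million.

30.72 million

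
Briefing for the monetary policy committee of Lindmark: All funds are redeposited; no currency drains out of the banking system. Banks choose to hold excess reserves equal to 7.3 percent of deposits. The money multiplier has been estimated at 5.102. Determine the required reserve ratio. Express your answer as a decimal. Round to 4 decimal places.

Using m = 5.102. Since m = (1 + c)/(c + rr + e), the denominator satisfies c + rr + e = (1 + c)/m = (1 + 0) / 5.102 ≈ 0.196002.
With c = 0 and e = 0.073, the required reserve ratio is 0.196002 − 0 − 0.073 = 0.123002.

0.1230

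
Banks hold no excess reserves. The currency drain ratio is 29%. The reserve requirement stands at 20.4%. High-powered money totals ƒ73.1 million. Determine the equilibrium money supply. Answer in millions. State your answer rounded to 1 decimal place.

ƒ190.9 million

The money multiplier is m = (1 + c) / (rr + c) = (1 + 0.29) / (0.204 + 0.29) ≈ 2.6113.
So M = m × MB = 2.6113 × 73.1 ≈ 190.886 million.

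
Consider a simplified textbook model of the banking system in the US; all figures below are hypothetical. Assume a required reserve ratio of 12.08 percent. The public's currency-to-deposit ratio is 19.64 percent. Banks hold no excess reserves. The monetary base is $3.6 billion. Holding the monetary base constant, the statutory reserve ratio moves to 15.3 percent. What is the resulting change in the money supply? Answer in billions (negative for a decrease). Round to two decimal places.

-1.25 billion

Initially m₁ = (1 + 0.1964) / (0.1208 + 0.1964) ≈ 3.7718, so M₁ = 3.7718 × 3.6 ≈ 13.5785 billion.
After the change m₂ = (1 + 0.1964) / (0.153 + 0.1964) ≈ 3.4242, so M₂ = 3.4242 × 3.6 ≈ 12.3271 billion.
ΔM = M₂ − M₁ = 12.3271 − 13.5785 = -1.2514 billion.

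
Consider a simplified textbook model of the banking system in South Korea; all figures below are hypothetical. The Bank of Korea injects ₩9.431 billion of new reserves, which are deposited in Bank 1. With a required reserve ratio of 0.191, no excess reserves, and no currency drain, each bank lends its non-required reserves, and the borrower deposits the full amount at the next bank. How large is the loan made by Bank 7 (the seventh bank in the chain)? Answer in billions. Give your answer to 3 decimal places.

Each bank lends a fraction (1 − rr) = 0.8090 of the deposit it receives, so Bank 7 receives 9.431·0.8090^6 and lends 9.431·0.8090^7 ≈ 2.1389 billion.

₩2.139 billion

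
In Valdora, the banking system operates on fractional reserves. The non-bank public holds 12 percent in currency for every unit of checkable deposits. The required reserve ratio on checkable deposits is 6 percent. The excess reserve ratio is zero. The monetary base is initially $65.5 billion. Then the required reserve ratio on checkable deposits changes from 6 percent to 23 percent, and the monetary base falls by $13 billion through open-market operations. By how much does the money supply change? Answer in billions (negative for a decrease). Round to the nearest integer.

-240 billion

Before: m₁ = (1 + 0.12) / (0.06 + 0.12) ≈ 6.2222, MB₁ = 65.5, so M₁ = 6.2222 × 65.5 = 407.5541 billion.
After: m₂ = (1 + 0.12) / (0.23 + 0.12) = 3.2, MB₂ = 65.5 − 13 = 52.5, so M₂ = 3.2 × 52.5 = 168 billion.
ΔM = M₂ − M₁ = 168 − 407.5541 = -239.5541 billion.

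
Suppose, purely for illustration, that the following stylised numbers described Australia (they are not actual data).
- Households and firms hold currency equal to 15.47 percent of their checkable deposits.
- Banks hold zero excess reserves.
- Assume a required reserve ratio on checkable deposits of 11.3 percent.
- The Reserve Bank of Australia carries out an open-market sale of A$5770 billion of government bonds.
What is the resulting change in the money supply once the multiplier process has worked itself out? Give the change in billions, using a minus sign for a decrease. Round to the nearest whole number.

The money multiplier is m = (1 + c) / (rr + c) = (1 + 0.1547) / (0.113 + 0.1547) ≈ 4.31341.
The sale removes 5770 billion of base, so ΔM = m × ΔMB = 4.31341 × (−5770) = -24888.3757 billion.

-24888 billion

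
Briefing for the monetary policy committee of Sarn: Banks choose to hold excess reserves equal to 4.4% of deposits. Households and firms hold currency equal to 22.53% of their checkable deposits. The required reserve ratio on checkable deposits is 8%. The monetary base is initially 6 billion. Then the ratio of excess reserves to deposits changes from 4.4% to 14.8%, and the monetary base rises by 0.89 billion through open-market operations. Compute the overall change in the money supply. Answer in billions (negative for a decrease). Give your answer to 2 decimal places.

-2.42 billion

Before: m₁ = (1 + 0.2253) / (0.08 + 0.044 + 0.2253) ≈ 3.5079, MB₁ = 6, so M₁ = 3.5079 × 6 = 21.0474 billion.
After: m₂ = (1 + 0.2253) / (0.08 + 0.148 + 0.2253) ≈ 2.7031, MB₂ = 6 + 0.89 = 6.89, so M₂ = 2.7031 × 6.89 ≈ 18.6244 billion.
ΔM = M₂ − M₁ = 18.6244 − 21.0474 = -2.423 billion.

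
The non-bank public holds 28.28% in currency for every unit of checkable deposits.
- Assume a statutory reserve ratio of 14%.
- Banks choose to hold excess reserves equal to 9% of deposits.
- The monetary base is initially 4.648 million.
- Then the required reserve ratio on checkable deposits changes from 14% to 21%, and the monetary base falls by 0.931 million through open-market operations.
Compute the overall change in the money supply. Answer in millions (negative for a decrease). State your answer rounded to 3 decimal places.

Before: m₁ = (1 + 0.2828) / (0.14 + 0.09 + 0.2828) ≈ 2.50156, MB₁ = 4.648, so M₁ = 2.50156 × 4.648 ≈ 11.6273 million.
After: m₂ = (1 + 0.2828) / (0.21 + 0.09 + 0.2828) ≈ 2.20110, MB₂ = 4.648 − 0.931 = 3.717, so M₂ = 2.20110 × 3.717 ≈ 8.1815 million.
ΔM = M₂ − M₁ = 8.1815 − 11.6273 = -3.4458 million.

-3.446 million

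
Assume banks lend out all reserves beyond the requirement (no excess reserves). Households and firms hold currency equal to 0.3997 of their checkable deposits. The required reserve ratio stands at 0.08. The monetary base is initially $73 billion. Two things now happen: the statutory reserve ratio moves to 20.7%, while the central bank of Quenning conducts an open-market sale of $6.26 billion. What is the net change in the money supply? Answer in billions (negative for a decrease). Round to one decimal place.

Before: m₁ = (1 + 0.3997) / (0.08 + 0.3997) ≈ 2.9179, MB₁ = 73, so M₁ = 2.9179 × 73 = 213.0067 billion.
After: m₂ = (1 + 0.3997) / (0.207 + 0.3997) ≈ 2.3071, MB₂ = 73 − 6.26 = 66.74, so M₂ = 2.3071 × 66.74 ≈ 153.9759 billion.
ΔM = M₂ − M₁ = 153.9759 − 213.0067 = -59.0308 billion.

-59.0 billion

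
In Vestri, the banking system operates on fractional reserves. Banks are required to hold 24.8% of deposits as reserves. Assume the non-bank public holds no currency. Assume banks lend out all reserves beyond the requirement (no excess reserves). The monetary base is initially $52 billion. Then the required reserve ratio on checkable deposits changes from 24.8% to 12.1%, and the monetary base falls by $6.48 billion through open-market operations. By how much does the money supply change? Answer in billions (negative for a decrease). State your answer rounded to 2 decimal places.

$166.52 billion

Before: m₁ = 1 / (0.248) ≈ 4.03226, MB₁ = 52, so M₁ = 4.03226 × 52 ≈ 209.6775 billion.
After: m₂ = 1 / (0.121) ≈ 8.26446, MB₂ = 52 − 6.48 = 45.52, so M₂ = 8.26446 × 45.52 ≈ 376.1982 billion.
ΔM = M₂ − M₁ = 376.1982 − 209.6775 = 166.5207 billion.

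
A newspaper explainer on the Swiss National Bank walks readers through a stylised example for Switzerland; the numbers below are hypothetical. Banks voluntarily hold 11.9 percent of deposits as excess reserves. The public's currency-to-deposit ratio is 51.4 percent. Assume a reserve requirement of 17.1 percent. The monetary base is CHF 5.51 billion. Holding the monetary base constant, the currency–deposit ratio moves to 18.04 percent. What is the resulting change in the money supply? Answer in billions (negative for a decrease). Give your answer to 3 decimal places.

CHF 3.451 billion

Initially m₁ = (1 + 0.514) / (0.171 + 0.119 + 0.514) ≈ 1.88308, so M₁ = 1.88308 × 5.51 ≈ 10.3758 billion.
After the change m₂ = (1 + 0.1804) / (0.171 + 0.119 + 0.1804) ≈ 2.50935, so M₂ = 2.50935 × 5.51 ≈ 13.8265 billion.
ΔM = M₂ − M₁ = 13.8265 − 10.3758 = 3.4507 billion.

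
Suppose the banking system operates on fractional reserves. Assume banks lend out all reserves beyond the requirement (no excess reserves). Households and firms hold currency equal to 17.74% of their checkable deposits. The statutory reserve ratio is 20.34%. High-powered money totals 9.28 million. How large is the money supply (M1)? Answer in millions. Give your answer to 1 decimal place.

The money multiplier is m = (1 + c) / (rr + c) = (1 + 0.1774) / (0.2034 + 0.1774) ≈ 3.0919.
So M = m × MB = 3.0919 × 9.28 ≈ 28.6928 million.

28.7 million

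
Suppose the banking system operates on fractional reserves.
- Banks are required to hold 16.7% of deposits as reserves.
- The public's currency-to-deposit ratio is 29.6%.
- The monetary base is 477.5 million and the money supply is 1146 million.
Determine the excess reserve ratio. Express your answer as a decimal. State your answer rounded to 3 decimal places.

Using m = M/MB = 1146/477.5 = 2.400000. Since m = (1 + c)/(c + rr + e), the denominator satisfies c + rr + e = (1 + c)/m = (1 + 0.296) / 2.400000 = 0.540000.
With c = 0.296 and rr = 0.167, the excess reserve ratio is 0.540000 − 0.296 − 0.167 = 0.077.

0.077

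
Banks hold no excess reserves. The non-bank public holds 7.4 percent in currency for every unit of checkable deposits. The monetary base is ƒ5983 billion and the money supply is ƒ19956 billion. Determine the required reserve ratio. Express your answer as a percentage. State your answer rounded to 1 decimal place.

Using m = M/MB = 19956/5983 ≈ 3.335450. Since m = (1 + c)/(c + rr + e), the denominator satisfies c + rr + e = (1 + c)/m = (1 + 0.074) / 3.335450 ≈ 0.321996.
With c = 0.074 and e = 0, the required reserve ratio is 0.321996 − 0.074 − 0 = 0.247996.

24.8%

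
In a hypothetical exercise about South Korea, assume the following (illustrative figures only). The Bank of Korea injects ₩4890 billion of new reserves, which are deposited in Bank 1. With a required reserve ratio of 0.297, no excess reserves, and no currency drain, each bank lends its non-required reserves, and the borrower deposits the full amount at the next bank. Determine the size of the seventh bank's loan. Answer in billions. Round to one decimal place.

Each bank lends a fraction (1 − rr) = 0.7030 of the deposit it receives, so Bank 7 receives 4890·0.7030^6 and lends 4890·0.7030^7 ≈ 414.9503 billion.

₩415.0 billion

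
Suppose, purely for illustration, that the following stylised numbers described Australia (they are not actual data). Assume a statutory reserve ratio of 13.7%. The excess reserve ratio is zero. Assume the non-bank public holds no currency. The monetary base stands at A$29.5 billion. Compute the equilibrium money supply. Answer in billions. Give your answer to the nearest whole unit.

With no currency drain or excess reserves, the money multiplier is m = 1/rr = 1/0.137 ≈ 7.2993.
Money supply M = m × MB = 7.2993 × 29.5 ≈ 215.3293 billion.

A$215 billion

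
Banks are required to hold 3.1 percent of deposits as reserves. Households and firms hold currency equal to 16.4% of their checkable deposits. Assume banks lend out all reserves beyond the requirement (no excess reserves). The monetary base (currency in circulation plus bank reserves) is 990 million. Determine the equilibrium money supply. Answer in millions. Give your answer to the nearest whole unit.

5910 million

The money multiplier is m = (1 + c) / (rr + c) = (1 + 0.164) / (0.031 + 0.164) ≈ 5.9692.
So M = m × MB = 5.9692 × 990 = 5909.508 million.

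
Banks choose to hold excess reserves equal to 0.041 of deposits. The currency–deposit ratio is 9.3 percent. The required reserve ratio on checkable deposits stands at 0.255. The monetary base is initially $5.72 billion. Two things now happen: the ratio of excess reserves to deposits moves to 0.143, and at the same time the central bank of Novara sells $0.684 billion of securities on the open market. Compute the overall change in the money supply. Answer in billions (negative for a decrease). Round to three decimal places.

Before: m₁ = (1 + 0.093) / (0.255 + 0.041 + 0.093) ≈ 2.80977, MB₁ = 5.72, so M₁ = 2.80977 × 5.72 ≈ 16.0719 billion.
After: m₂ = (1 + 0.093) / (0.255 + 0.143 + 0.093) ≈ 2.22607, MB₂ = 5.72 − 0.684 = 5.036, so M₂ = 2.22607 × 5.036 ≈ 11.2105 billion.
ΔM = M₂ − M₁ = 11.2105 − 16.0719 = -4.8614 billion.

-4.861 billion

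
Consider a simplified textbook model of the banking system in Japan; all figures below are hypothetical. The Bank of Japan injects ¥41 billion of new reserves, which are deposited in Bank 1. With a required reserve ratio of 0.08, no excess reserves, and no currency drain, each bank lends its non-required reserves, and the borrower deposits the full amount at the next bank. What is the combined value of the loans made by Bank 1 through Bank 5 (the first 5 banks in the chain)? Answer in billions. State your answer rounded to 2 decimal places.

Bank i lends (1 − rr)^i of the original deposit: Bank 1 lends 41·0.9200 = 37.7200, Bank 2 lends 41·0.9200² = 34.7024, and so on.
Summing a geometric series: total = 41·[0.9200·(1 − 0.9200^5) / (1 − 0.9200)] ≈ 160.7431 billion.

¥160.74 billion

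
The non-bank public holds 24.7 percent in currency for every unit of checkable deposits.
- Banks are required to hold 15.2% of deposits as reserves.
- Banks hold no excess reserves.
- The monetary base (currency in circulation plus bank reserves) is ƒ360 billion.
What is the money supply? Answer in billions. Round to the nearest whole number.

ƒ1125 billion

The money multiplier is m = (1 + c) / (rr + c) = (1 + 0.247) / (0.152 + 0.247) ≈ 3.1253.
So M = m × MB = 3.1253 × 360 = 1125.108 billion.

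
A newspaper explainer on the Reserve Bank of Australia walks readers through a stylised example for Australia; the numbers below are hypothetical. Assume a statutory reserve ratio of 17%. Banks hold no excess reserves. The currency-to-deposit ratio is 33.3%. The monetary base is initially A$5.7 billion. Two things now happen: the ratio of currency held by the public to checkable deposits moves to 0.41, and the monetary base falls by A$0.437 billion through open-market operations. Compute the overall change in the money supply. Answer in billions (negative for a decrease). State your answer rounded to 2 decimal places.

-2.31 billion

Before: m₁ = (1 + 0.333) / (0.17 + 0.333) ≈ 2.6501, MB₁ = 5.7, so M₁ = 2.6501 × 5.7 ≈ 15.1056 billion.
After: m₂ = (1 + 0.41) / (0.17 + 0.41) ≈ 2.4310, MB₂ = 5.7 − 0.437 = 5.263, so M₂ = 2.4310 × 5.263 ≈ 12.7944 billion.
ΔM = M₂ − M₁ = 12.7944 − 15.1056 = -2.3112 billion.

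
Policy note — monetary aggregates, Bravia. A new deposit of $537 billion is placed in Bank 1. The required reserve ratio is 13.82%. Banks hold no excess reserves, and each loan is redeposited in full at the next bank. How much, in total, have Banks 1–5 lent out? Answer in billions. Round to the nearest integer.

Bank i lends (1 − rr)^i of the original deposit: Bank 1 lends 537·0.8618 = 462.7866, Bank 2 lends 537·0.8618² ≈ 398.8295, and so on.
Summing a geometric series: total = 537·[0.8618·(1 − 0.8618^5) / (1 − 0.8618)] ≈ 1756.8118 billion.

$1757 billion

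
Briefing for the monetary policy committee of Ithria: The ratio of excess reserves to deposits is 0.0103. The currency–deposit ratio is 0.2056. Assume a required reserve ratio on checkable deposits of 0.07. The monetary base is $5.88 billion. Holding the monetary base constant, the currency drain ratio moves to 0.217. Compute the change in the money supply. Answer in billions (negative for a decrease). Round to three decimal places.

Initially m₁ = (1 + 0.2056) / (0.07 + 0.0103 + 0.2056) ≈ 4.21686, so M₁ = 4.21686 × 5.88 ≈ 24.7951 billion.
After the change m₂ = (1 + 0.217) / (0.07 + 0.0103 + 0.217) ≈ 4.09351, so M₂ = 4.09351 × 5.88 ≈ 24.0698 billion.
ΔM = M₂ − M₁ = 24.0698 − 24.7951 = -0.7253 billion.

-0.725 billion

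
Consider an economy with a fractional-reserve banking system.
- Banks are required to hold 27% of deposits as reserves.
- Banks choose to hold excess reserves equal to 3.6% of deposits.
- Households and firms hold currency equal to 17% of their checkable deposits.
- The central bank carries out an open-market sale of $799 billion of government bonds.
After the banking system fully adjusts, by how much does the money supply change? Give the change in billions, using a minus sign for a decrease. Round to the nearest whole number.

The money multiplier is m = (1 + c) / (rr + e + c) = (1 + 0.17) / (0.27 + 0.036 + 0.17) ≈ 2.4580.
The sale removes 799 billion of base, so ΔM = m × ΔMB = 2.4580 × (−799) = -1963.942 billion.

-1964 billion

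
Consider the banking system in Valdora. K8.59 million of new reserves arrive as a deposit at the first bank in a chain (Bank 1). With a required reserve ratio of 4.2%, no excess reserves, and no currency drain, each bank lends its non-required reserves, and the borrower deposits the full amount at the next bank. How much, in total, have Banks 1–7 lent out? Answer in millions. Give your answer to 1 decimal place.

K50.8 million

Bank i lends (1 − rr)^i of the original deposit: Bank 1 lends 8.59·0.9580 ≈ 8.2292, Bank 2 lends 8.59·0.9580² ≈ 7.8836, and so on.
Summing a geometric series: total = 8.59·[0.9580·(1 − 0.9580^7) / (1 − 0.9580)] ≈ 50.8336 million.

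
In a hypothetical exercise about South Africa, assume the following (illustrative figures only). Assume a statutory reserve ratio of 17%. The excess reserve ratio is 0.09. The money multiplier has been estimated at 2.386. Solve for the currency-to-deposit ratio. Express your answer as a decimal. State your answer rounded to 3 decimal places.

0.274

Using m = 2.386. From m = (1 + c)/(c + rr + e), rearranging gives 1 + c = m·(c + rr + e), so c·(1 − m) = m·(rr + e) − 1.
Hence c = [m·(rr + e) − 1]/(1 − m) = [2.386 × (0.17 + 0.09) − 1] / (1 − 2.386) ≈ 0.273911.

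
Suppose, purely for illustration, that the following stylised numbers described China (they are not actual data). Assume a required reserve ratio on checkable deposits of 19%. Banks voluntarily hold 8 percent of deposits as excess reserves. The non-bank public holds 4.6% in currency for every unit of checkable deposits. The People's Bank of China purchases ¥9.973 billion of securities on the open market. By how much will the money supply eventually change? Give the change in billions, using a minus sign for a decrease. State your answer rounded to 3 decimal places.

¥33.012 billion

The money multiplier is m = (1 + c) / (rr + e + c) = (1 + 0.046) / (0.19 + 0.08 + 0.046) ≈ 3.31013.
The purchase adds 9.973 billion of base, so ΔM = m × ΔMB = 3.31013 × (+9.973) ≈ 33.0119 billion.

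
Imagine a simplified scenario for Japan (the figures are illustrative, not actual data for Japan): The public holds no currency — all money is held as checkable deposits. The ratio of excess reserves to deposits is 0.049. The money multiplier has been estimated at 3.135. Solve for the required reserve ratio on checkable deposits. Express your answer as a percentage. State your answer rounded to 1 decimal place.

27.0%

Using m = 3.135. Since m = (1 + c)/(c + rr + e), the denominator satisfies c + rr + e = (1 + c)/m = (1 + 0) / 3.135 ≈ 0.318979.
With c = 0 and e = 0.049, the required reserve ratio on checkable deposits is 0.318979 − 0 − 0.049 = 0.269979.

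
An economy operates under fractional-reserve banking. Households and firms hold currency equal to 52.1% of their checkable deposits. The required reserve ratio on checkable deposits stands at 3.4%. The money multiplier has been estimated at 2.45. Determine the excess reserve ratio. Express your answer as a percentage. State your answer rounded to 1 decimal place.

Using m = 2.45. Since m = (1 + c)/(c + rr + e), the denominator satisfies c + rr + e = (1 + c)/m = (1 + 0.521) / 2.45 ≈ 0.620816.
With c = 0.521 and rr = 0.034, the excess reserve ratio is 0.620816 − 0.521 − 0.034 = 0.065816.

6.6%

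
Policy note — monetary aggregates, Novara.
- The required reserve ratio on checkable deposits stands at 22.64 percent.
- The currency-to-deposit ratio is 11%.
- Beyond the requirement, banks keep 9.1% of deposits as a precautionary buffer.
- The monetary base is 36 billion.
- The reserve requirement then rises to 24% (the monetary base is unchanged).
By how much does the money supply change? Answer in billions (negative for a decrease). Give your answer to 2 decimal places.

-2.88 billion

Initially m₁ = (1 + 0.11) / (0.2264 + 0.091 + 0.11) ≈ 2.59710, so M₁ = 2.59710 × 36 = 93.4956 billion.
After the change m₂ = (1 + 0.11) / (0.24 + 0.091 + 0.11) ≈ 2.51701, so M₂ = 2.51701 × 36 ≈ 90.6124 billion.
ΔM = M₂ − M₁ = 90.6124 − 93.4956 = -2.8832 billion.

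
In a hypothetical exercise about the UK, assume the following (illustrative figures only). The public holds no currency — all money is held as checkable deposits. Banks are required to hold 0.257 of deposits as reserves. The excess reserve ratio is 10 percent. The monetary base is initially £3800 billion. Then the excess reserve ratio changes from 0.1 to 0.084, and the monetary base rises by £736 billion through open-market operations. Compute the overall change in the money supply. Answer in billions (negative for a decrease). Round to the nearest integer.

£2658 billion

Before: m₁ = 1 / (0.257 + 0.1) ≈ 2.80112, MB₁ = 3800, so M₁ = 2.80112 × 3800 = 10644.256 billion.
After: m₂ = 1 / (0.257 + 0.084) ≈ 2.93255, MB₂ = 3800 + 736 = 4536, so M₂ = 2.93255 × 4536 = 13302.0468 billion.
ΔM = M₂ − M₁ = 13302.0468 − 10644.256 = 2657.7908 billion.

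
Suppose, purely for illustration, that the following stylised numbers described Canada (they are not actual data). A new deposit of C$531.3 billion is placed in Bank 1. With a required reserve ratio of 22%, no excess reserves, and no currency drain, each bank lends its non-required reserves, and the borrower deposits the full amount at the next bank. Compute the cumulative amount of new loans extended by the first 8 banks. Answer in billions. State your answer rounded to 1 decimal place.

C$1625.6 billion

Bank i lends (1 − rr)^i of the original deposit: Bank 1 lends 531.3·0.7800 = 414.4140, Bank 2 lends 531.3·0.7800² ≈ 323.2429, and so on.
Summing a geometric series: total = 531.3·[0.7800·(1 − 0.7800^8) / (1 − 0.7800)] ≈ 1625.6116 billion.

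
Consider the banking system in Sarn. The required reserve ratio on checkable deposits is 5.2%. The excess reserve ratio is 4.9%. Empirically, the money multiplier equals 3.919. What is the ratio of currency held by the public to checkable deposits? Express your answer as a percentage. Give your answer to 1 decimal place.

20.7%

Using m = 3.919. From m = (1 + c)/(c + rr + e), rearranging gives 1 + c = m·(c + rr + e), so c·(1 − m) = m·(rr + e) − 1.
Hence c = [m·(rr + e) − 1]/(1 − m) = [3.919 × (0.052 + 0.049) − 1] / (1 − 3.919) ≈ 0.206982.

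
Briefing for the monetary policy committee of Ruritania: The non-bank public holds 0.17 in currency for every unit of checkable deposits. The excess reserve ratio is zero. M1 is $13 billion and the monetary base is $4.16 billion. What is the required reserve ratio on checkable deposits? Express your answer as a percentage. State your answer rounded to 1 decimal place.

20.4%

Using m = M/MB = 13/4.16 = 3.125000. Since m = (1 + c)/(c + rr + e), the denominator satisfies c + rr + e = (1 + c)/m = (1 + 0.17) / 3.125000 = 0.374400.
With c = 0.17 and e = 0, the required reserve ratio on checkable deposits is 0.374400 − 0.17 − 0 = 0.2044.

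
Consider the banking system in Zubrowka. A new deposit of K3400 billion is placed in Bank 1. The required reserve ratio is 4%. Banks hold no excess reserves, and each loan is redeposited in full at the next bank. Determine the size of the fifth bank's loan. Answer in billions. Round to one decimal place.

Each bank lends a fraction (1 − rr) = 0.9600 of the deposit it receives, so Bank 5 receives 3400·0.9600^4 and lends 3400·0.9600^5 ≈ 2772.2672 billion.

K2772.3 billion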